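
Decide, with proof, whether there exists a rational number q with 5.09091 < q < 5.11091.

Look for a denominator N such that an integer falls strictly between N·5.09091 and N·5.11091. N = 10 works: 10·5.09091 = 50.90910 < 51 < 51.10910 = 10·5.11091.
Dividing back, 5.09091 < 51/10 < 5.11091, and 51/10 is rational.

q = 51/10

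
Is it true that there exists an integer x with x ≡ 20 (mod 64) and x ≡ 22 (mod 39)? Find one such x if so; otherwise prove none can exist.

The moduli 64 and 39 are coprime, so by the Chinese Remainder Theorem a unique solution modulo 2496 exists.
Any solution of the first congruence is x = 20 + 64t; substituting into the second, 64t ≡ 22 − 20 ≡ 2 (mod 39).
64 ≡ 25 (mod 39), so this reads 25t ≡ 2 (mod 39). To invert 25 modulo 39: 39 = 1·25 + 14, 25 = 1·14 + 11, 14 = 1·11 + 3, 11 = 3·3 + 2, 3 = 1·2 + 1, 2 = 2·1 + 0, and unwinding, 1 = 3 − 1·2 = 3 − (11 − 3·3) = −11 + 4·3 = −11 + 4·(14 − 1·11) = 4·14 − 5·11 = 4·14 − 5·(25 − 1·14) = −5·25 + 9·14 = −5·25 + 9·(39 − 1·25) = 9·39 − 14·25. Thus 25⁻¹ ≡ -14 ≡ 25 (mod 39).
Multiplying by 25: t ≡ 25·2 = 50 ≡ 11 (mod 39).
With t = 11: x = 20 + 64·11 = 724.
Indeed 724 ≡ 20 (mod 64) and 724 ≡ 22 (mod 39).

x = 724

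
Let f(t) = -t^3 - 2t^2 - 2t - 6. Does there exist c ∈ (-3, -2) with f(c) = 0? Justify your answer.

f(-3) = 9 and f(-2) = -2, which have opposite signs.
Since f is a polynomial it is continuous on [-3, -2].
By the Intermediate Value Theorem f must vanish at some point of (-3, -2).

Yes, f has a root in the interval.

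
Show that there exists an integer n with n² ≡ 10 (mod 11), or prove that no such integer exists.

Computing n² mod 11 for n = 0, 1, …, 5 (enough, by the symmetry n ↦ 11 − n) gives 0, 1, 4, 9, 5, 3.
So the quadratic residues mod 11 are {0, 1, 3, 4, 5, 9}, and 10 is not among them.
Therefore n² ≡ 10 (mod 11) has no solution.

There is no such integer.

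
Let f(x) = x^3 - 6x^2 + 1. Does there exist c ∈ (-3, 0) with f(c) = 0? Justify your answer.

f(-3) = -80 and f(0) = 1, which have opposite signs.
Since f is a polynomial it is continuous on [-3, 0].
By the Intermediate Value Theorem f must vanish at some point of (-3, 0).

Yes, f has a root in the interval.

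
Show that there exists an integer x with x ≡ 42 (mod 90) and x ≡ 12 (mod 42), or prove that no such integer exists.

Here gcd(90, 42) = 6, and both 42 and 12 leave remainder 0 mod 6, so the system is consistent.
The integers ≡ 42 (mod 90) are 42, 132, 222, …; their remainders mod 42 are 0, 6, 12, so x = 222 is the first that is ≡ 12 (mod 42).
Indeed 222 ≡ 42 (mod 90) and 222 ≡ 12 (mod 42).

x = 222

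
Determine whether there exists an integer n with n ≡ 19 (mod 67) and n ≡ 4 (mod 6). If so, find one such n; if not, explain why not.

n = 220

The moduli 67 and 6 are coprime, so by the Chinese Remainder Theorem a unique solution modulo 402 exists.
Write n = 19 + 67t and require 19 + 67t ≡ 4 (mod 6), i.e. 67t ≡ 3 (mod 6).
67 ≡ 1 (mod 6), so this reads 1t ≡ 3 (mod 6). So t ≡ 3 (mod 6).
With t = 3: n = 19 + 67·3 = 220.
Check: 220 mod 67 = 19, 220 mod 6 = 4. ✓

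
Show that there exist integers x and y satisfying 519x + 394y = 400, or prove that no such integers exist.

519 and 394 are coprime, so 519x + 394y ranges over all of ℤ.
Euclidean algorithm: 519 = 1·394 + 125, 394 = 3·125 + 19, 125 = 6·19 + 11, 19 = 1·11 + 8, 11 = 1·8 + 3, 8 = 2·3 + 2, 3 = 1·2 + 1, 2 = 2·1 + 0.
Unwinding: 1 = 3 − 1·2 = 3 − (8 − 2·3) = −8 + 3·3 = −8 + 3·(11 − 1·8) = 3·11 − 4·8 = 3·11 − 4·(19 − 1·11) = −4·19 + 7·11 = −4·19 + 7·(125 − 6·19) = 7·125 − 46·19 = 7·125 − 46·(394 − 3·125) = −46·394 + 145·125 = −46·394 + 145·(519 − 1·394) = 145·519 − 191·394, i.e. 519·145 + 394·(-191) = 1.
Scaling by 400 gives the particular solution (x, y) = (58000, -76400).
The general solution is x = 58000 + 394k, y = -76400 − 519k; taking k = -147 gives the smaller pair x = 82, y = -107.
Check: 519·82 + 394·(-107) = 42558 − 42158 = 400. ✓

x = 82, y = -107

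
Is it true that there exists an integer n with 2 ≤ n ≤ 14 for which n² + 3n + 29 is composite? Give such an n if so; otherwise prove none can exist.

At n = 8: 8² + 3·8 + 29 = 117 = 3·39, which is composite.

n = 8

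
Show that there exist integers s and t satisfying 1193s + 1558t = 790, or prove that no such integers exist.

s = 382, t = -292

Since gcd(1193, 1558) = 1, every integer is an integer combination of 1193 and 1558.
Dividing repeatedly: 1558 = 1·1193 + 365, 1193 = 3·365 + 98, 365 = 3·98 + 71, 98 = 1·71 + 27, 71 = 2·27 + 17, 27 = 1·17 + 10, 17 = 1·10 + 7, 10 = 1·7 + 3, 7 = 2·3 + 1, 3 = 3·1 + 0.
Back-substituting, 1 = 7 − 2·3 = 7 − 2·(10 − 1·7) = −2·10 + 3·7 = −2·10 + 3·(17 − 1·10) = 3·17 − 5·10 = 3·17 − 5·(27 − 1·17) = −5·27 + 8·17 = −5·27 + 8·(71 − 2·27) = 8·71 − 21·27 = 8·71 − 21·(98 − 1·71) = −21·98 + 29·71 = −21·98 + 29·(365 − 3·98) = 29·365 − 108·98 = 29·365 − 108·(1193 − 3·365) = −108·1193 + 353·365 = −108·1193 + 353·(1558 − 1·1193) = 353·1558 − 461·1193; that is, 1193·(-461) + 1558·353 = 1.
Times 790: 1193·(-364190) + 1558·278870 = 790, so (-364190, 278870) solves it.
Adding 234·1558 to s and subtracting 234·1193 from t gives the tidier solution (382, -292).
Check: 1193·382 + 1558·(-292) = 455726 − 454936 = 790. ✓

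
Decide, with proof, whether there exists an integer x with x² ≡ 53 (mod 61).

Apply Euler's criterion with the prime 61: 53 is a quadratic residue iff 53^30 ≡ 1 (mod 61), and a non-residue iff it is ≡ −1.
Squaring successively (mod 61): 53^2 = 2809 ≡ 3; 53^4 ≡ 3² = 9 ≡ 9; 53^8 ≡ 9² = 81 ≡ 20; 53^16 ≡ 20² = 400 ≡ 34.
Since 30 = 16 + 8 + 4 + 2, 53^30 ≡ 34 · 20 · 9 · 3; multiplying out mod 61: 34·20 = 680 ≡ 9, then 9·9 = 81 ≡ 20, then 20·3 = 60 ≡ 60. Thus 53^30 ≡ 60 ≡ −1 (mod 61).
By Euler's criterion 53 is a quadratic non-residue mod 61: no x satisfies x² ≡ 53 (mod 61).

No such integer exists.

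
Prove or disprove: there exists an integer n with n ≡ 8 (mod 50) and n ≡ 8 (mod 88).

Here gcd(50, 88) = 2, and both 8 and 8 leave remainder 0 mod 2, so the system is consistent.
In fact n = 8 itself already satisfies 8 mod 88 = 8.
Verify: 8 = 0·50 + 8 and 8 = 0·88 + 8. ✓

n = 8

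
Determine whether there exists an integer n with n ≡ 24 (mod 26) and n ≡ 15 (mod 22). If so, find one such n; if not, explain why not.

Both moduli are multiples of 2 = gcd(26, 22), so any solution would satisfy n ≡ 24 and n ≡ 15 modulo 2 simultaneously.
But 24 mod 2 = 0 while 15 mod 2 = 1, a contradiction.
Therefore no such n exists.

No, no such integer exists.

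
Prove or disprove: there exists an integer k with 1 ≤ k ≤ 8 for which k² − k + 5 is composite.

At k = 6: 6² − 6 + 5 = 35 = 5·7, which is composite.

k = 6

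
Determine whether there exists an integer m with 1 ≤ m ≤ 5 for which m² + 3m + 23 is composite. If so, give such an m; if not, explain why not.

m = 1

At m = 1: 1² + 3·1 + 23 = 27 = 3·9, which is composite.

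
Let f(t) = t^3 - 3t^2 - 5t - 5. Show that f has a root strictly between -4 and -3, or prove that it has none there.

No such root exists.

The endpoint values f(-4) = -97 and f(-3) = -44 are both negative. Claim: f(t) < 0 for every t in (-4, -3).
Shift to the endpoint -3: with t = -3 − u (0 < u < 1), one computes f(-3 − u) = -u^3 - 12u^2 - 40u - 44.
The nonzero coefficients here are all negative, so for u > 0 every term is negative (or zero), and the constant term -44 is strictly negative.
Therefore f(t) < 0 throughout (-4, -3), and f has no zero there.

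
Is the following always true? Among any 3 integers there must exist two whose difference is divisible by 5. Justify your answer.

No, the set {8, 9, 10} is a counterexample.

Try 3 consecutive integers, 8, 9, 10. Their remainders mod 5 are 3, 4, 0 — pairwise different, as any 3 ≤ 5 consecutive integers have distinct residues.
No two share a residue, so no pair has difference divisible by 5; the claim fails for this set.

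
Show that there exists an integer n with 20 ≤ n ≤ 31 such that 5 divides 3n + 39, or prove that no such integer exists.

At n = 22 we get 3·22 + 39 = 105, and 105 = 5·21.

n = 22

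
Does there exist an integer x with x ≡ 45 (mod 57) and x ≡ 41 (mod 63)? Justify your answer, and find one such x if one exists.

There is no such integer.

Both moduli are multiples of 3 = gcd(57, 63), so any solution would satisfy x ≡ 45 and x ≡ 41 modulo 3 simultaneously.
However 45 ≡ 0 and 41 ≡ 2 (mod 3), and 0 ≠ 2.
Hence the system has no solution.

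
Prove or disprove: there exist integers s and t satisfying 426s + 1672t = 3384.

Every value of 426s + 1672t is a multiple of gcd(426, 1672) = 2; since 2 ∣ 3384, solutions exist.
Dividing through by 2 reduces the equation to 213s + 836t = 1692.
Euclidean algorithm: 836 = 3·213 + 197, 213 = 1·197 + 16, 197 = 12·16 + 5, 16 = 3·5 + 1, 5 = 5·1 + 0.
Back-substituting, 1 = 16 − 3·5 = 16 − 3·(197 − 12·16) = −3·197 + 37·16 = −3·197 + 37·(213 − 1·197) = 37·213 − 40·197 = 37·213 − 40·(836 − 3·213) = −40·836 + 157·213; that is, 213·157 + 836·(-40) = 1.
Multiplying through by 1692: s = 157·1692 = 265644, t = (-40)·1692 = -67680 is a solution.
The general solution is s = 265644 + 836k, t = -67680 − 213k; taking k = -317 gives the smaller pair s = 632, t = -159.
Check: 426·632 + 1672·(-159) = 269232 − 265848 = 3384. ✓

s = 632, t = -159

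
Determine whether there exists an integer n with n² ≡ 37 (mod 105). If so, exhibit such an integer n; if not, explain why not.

Reduce modulo 5, which divides 105: we would need n² ≡ 2 (mod 5).
Since (5 − n)² ≡ n² (mod 5), it suffices to square n = 0, 1, …, 2: the residues are 0, 1, 4.
The set of squares mod 5 is therefore {0, 1, 4}, which does not contain 2.
Therefore n² ≡ 37 (mod 105) has no solution.

No such integer exists.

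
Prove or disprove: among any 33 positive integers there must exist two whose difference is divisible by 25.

Each integer lies in one of the 25 residue classes modulo 25.
With 33 integers and only 25 classes, the pigeonhole principle forces two of them, say a and b, into the same class.
Equal remainders mean a − b ≡ 0 (mod 25), so 25 divides their difference.

Yes.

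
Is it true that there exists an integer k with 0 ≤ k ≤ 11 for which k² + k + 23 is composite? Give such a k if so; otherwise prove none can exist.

At k = 3: 3² + 3 + 23 = 35 = 5·7, which is composite.

k = 3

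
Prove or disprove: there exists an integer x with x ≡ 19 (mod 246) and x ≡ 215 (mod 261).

No such integer exists.

Both moduli are multiples of 3 = gcd(246, 261), so any solution would satisfy x ≡ 19 and x ≡ 215 modulo 3 simultaneously.
These are incompatible: 19 − 215 = -196 is not divisible by 3.
Therefore no such x exists.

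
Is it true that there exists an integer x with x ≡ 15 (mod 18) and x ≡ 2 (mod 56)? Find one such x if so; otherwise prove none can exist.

Reduce both congruences modulo 2, which divides 18 and 56: they say x ≡ 15 (mod 2) and x ≡ 2 (mod 2).
However 15 ≡ 1 and 2 ≡ 0 (mod 2), and 1 ≠ 0.
Therefore no such x exists.

No such integer exists.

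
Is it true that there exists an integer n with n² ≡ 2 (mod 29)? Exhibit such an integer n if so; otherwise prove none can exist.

29 is prime, so by Euler's criterion 2 is a square mod 29 iff 2^((29−1)/2) = 2^14 ≡ 1 (mod 29).
Squaring successively (mod 29): 2^2 = 4 ≡ 4; 2^4 ≡ 4² = 16 ≡ 16; 2^8 ≡ 16² = 256 ≡ 24.
Since 14 = 8 + 4 + 2, 2^14 ≡ 24 · 16 · 4; multiplying out mod 29: 24·16 = 384 ≡ 7, then 7·4 = 28 ≡ 28. Thus 2^14 ≡ 28 ≡ −1 (mod 29).
The value −1 means 2 is a non-residue modulo 29, so n² ≡ 2 (mod 29) is impossible.

No such integer exists.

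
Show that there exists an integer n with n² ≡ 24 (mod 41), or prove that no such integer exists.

Apply Euler's criterion with the prime 41: 24 is a quadratic residue iff 24^20 ≡ 1 (mod 41), and a non-residue iff it is ≡ −1.
Repeated squaring mod 41: 24^2 = 576 ≡ 2; 24^4 ≡ 2² = 4 ≡ 4; 24^8 ≡ 4² = 16 ≡ 16; 24^16 ≡ 16² = 256 ≡ 10.
Since 20 = 16 + 4, 24^20 ≡ 10 · 4; multiplying out mod 41: 10·4 = 40 ≡ 40. Thus 24^20 ≡ 40 ≡ −1 (mod 41).
By Euler's criterion 24 is a quadratic non-residue mod 41: no n satisfies n² ≡ 24 (mod 41).

No, no such integer exists.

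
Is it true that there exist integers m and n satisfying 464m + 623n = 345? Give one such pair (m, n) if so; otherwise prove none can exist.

Since gcd(464, 623) = 1, every integer is an integer combination of 464 and 623.
Euclidean algorithm: 623 = 1·464 + 159, 464 = 2·159 + 146, 159 = 1·146 + 13, 146 = 11·13 + 3, 13 = 4·3 + 1, 3 = 3·1 + 0.
Unwinding: 1 = 13 − 4·3 = 13 − 4·(146 − 11·13) = −4·146 + 45·13 = −4·146 + 45·(159 − 1·146) = 45·159 − 49·146 = 45·159 − 49·(464 − 2·159) = −49·464 + 143·159 = −49·464 + 143·(623 − 1·464) = 143·623 − 192·464, i.e. 464·(-192) + 623·143 = 1.
Multiplying through by 345: m = (-192)·345 = -66240, n = 143·345 = 49335 is a solution.
The general solution is m = -66240 + 623k, n = 49335 − 464k; taking k = 107 gives the smaller pair m = 421, n = -313.
Indeed 464·421 + 623·(-313) = 195344 − 194999 = 345.

m = 421, n = -313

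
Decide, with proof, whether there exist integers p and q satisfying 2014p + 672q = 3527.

Both 2014 and 672 are divisible by gcd(2014, 672) = 2, hence so is any combination 2014p + 672q.
But 3527 = 2·1763 + 1, so 2 ∤ 3527.
So the equation is unsolvable over ℤ.

No, no such integers exist.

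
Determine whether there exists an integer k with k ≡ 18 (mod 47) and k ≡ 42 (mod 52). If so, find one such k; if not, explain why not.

gcd(47, 52) = 1, so the Chinese Remainder Theorem guarantees exactly one residue class mod 2444 satisfying both.
Any solution of the first congruence is k = 18 + 47t; substituting into the second, 47t ≡ 42 − 18 ≡ 24 (mod 52).
To invert 47 modulo 52: 52 = 1·47 + 5, 47 = 9·5 + 2, 5 = 2·2 + 1, 2 = 2·1 + 0, and unwinding, 1 = 5 − 2·2 = 5 − 2·(47 − 9·5) = −2·47 + 19·5 = −2·47 + 19·(52 − 1·47) = 19·52 − 21·47. Thus 47⁻¹ ≡ -21 ≡ 31 (mod 52).
Therefore t ≡ 31·24 = 744 ≡ 16 (mod 52).
With t = 16: k = 18 + 47·16 = 770.
Indeed 770 ≡ 18 (mod 47) and 770 ≡ 42 (mod 52).

k = 770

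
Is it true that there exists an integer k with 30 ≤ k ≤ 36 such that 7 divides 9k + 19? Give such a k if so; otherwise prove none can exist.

For k = 30, 31, …, 35 the values 289, 298, 307, 316, 325, 334 are not multiples of 7. At k = 36 we get 9·36 + 19 = 343, and 343 = 7·49.

k = 36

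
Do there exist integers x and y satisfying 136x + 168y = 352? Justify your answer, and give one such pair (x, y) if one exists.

gcd(136, 168) = 8, and 8 divides 352, so integer solutions exist.
Dividing through by 8 reduces the equation to 17x + 21y = 44.
Euclidean algorithm: 21 = 1·17 + 4, 17 = 4·4 + 1, 4 = 4·1 + 0.
Back-substituting, 1 = 17 − 4·4 = 17 − 4·(21 − 1·17) = −4·21 + 5·17; that is, 17·5 + 21·(-4) = 1.
Times 44: 17·220 + 21·(-176) = 44, so (220, -176) solves it.
Subtracting 10·21 from x and adding 10·17 to y gives the tidier solution (10, -6).
Check: 136·10 + 168·(-6) = 1360 − 1008 = 352. ✓

x = 10, y = -6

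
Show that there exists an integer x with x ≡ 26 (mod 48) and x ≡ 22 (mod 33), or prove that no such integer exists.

gcd(48, 33) = 3. If x ≡ 26 (mod 48) and x ≡ 22 (mod 33), then x ≡ 26 (mod 3) and x ≡ 22 (mod 3).
These are incompatible: 26 − 22 = 4 is not divisible by 3.
So no integer satisfies both congruences.

No, no such integer exists.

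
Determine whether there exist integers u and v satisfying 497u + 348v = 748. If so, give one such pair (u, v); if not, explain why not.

497 and 348 are coprime, so 497u + 348v ranges over all of ℤ.
Dividing repeatedly: 497 = 1·348 + 149, 348 = 2·149 + 50, 149 = 2·50 + 49, 50 = 1·49 + 1, 49 = 49·1 + 0.
Working back up the chain: 1 = 50 − 1·49 = 50 − (149 − 2·50) = −149 + 3·50 = −149 + 3·(348 − 2·149) = 3·348 − 7·149 = 3·348 − 7·(497 − 1·348) = −7·497 + 10·348. So 497·(-7) + 348·10 = 1.
Multiplying through by 748: u = (-7)·748 = -5236, v = 10·748 = 7480 is a solution.
The general solution is u = -5236 + 348k, v = 7480 − 497k; taking k = 16 gives the smaller pair u = 332, v = -472.
Check: 497·332 + 348·(-472) = 165004 − 164256 = 748. ✓

u = 332, v = -472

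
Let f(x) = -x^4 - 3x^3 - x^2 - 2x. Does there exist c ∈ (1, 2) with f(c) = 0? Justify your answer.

The endpoint values f(1) = -7 and f(2) = -48 are both negative. Claim: f(x) < 0 for every x in (1, 2).
Shift to the endpoint 1: with x = 1 + u (0 < u < 1), one computes f(1 + u) = -u^4 - 7u^3 - 16u^2 - 17u - 7.
The nonzero coefficients here are all negative, so for u > 0 every term is negative (or zero), and the constant term -7 is strictly negative.
So f is strictly negative on (1, 2); no root exists in the interval.

No.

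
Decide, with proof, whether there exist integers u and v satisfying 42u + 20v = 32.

Since gcd(42, 20) = 2 and 32 = 2·16, Bézout's identity guarantees a solution.
Dividing through by 2 reduces the equation to 21u + 10v = 16.
Euclidean algorithm: 21 = 2·10 + 1, 10 = 10·1 + 0.
Unwinding: 1 = 21 − 2·10, i.e. 21·1 + 10·(-2) = 1.
Times 16: 21·16 + 10·(-32) = 16, so (16, -32) solves it.
Shifting by a multiple of (10, −21) keeps it a solution: u = 16 − 1·10 = 6, v = -32 + 1·21 = -11.
Check: 42·6 + 20·(-11) = 252 − 220 = 32. ✓

u = 6, v = -11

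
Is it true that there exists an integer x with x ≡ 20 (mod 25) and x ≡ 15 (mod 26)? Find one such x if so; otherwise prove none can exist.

x = 145

The moduli 25 and 26 are coprime, so by the Chinese Remainder Theorem a unique solution modulo 650 exists.
Any solution of the first congruence is x = 20 + 25t; substituting into the second, 25t ≡ 15 − 20 ≡ 21 (mod 26).
Invert 25 mod 26 by the Euclidean algorithm: 26 = 1·25 + 1, 25 = 25·1 + 0; back-substituting, 1 = 26 − 1·25. Hence 25·(-1) ≡ 1, so 25⁻¹ ≡ -1 ≡ 25 (mod 26).
Therefore t ≡ 25·21 = 525 ≡ 5 (mod 26).
With t = 5: x = 20 + 25·5 = 145.
Verify: 145 = 5·25 + 20 and 145 = 5·26 + 15. ✓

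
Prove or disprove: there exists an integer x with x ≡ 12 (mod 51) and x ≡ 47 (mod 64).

x = 879

The moduli 51 and 64 are coprime, so by the Chinese Remainder Theorem a unique solution modulo 3264 exists.
Write x = 12 + 51t and require 12 + 51t ≡ 47 (mod 64), i.e. 51t ≡ 35 (mod 64).
To invert 51 modulo 64: 64 = 1·51 + 13, 51 = 3·13 + 12, 13 = 1·12 + 1, 12 = 12·1 + 0, and unwinding, 1 = 13 − 1·12 = 13 − (51 − 3·13) = −51 + 4·13 = −51 + 4·(64 − 1·51) = 4·64 − 5·51. Thus 51⁻¹ ≡ -5 ≡ 59 (mod 64).
Therefore t ≡ 59·35 = 2065 ≡ 17 (mod 64).
Taking t = 17 gives x = 12 + 51·17 = 879.
Verify: 879 = 17·51 + 12 and 879 = 13·64 + 47. ✓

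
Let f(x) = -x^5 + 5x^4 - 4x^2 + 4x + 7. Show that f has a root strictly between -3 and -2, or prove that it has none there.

No.

f(-3) = 607 and f(-2) = 95, both positive, so a sign-change argument is unavailable; we show f keeps this sign on the whole interval.
Shift to the endpoint -2: with x = -2 − u (0 < u < 1), one computes f(-2 − u) = u^5 + 15u^4 + 80u^3 + 196u^2 + 220u + 95.
All 6 nonzero coefficients of this polynomial in u are positive; hence for u > 0 the value is a sum of positive terms (the constant 95 among them).
Therefore f(x) > 0 throughout (-3, -2), and f has no zero there.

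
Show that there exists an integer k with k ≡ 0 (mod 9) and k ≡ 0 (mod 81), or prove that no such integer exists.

k = 0

Here gcd(9, 81) = 9, and both 0 and 0 leave remainder 0 mod 9, so the system is consistent.
In fact k = 0 itself already satisfies 0 mod 81 = 0.
Check: 0 mod 9 = 0, 0 mod 81 = 0. ✓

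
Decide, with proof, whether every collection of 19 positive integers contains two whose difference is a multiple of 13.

There are exactly 13 possible remainders on division by 13.
Placing 19 integers into 13 classes, some class receives at least two — say a and b.
Equal remainders mean a − b ≡ 0 (mod 13), so 13 divides their difference.

Yes, this is always true.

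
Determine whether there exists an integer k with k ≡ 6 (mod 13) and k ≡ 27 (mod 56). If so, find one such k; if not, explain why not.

k = 643

gcd(13, 56) = 1, so the Chinese Remainder Theorem guarantees exactly one residue class mod 728 satisfying both.
Any solution of the first congruence is k = 6 + 13t; substituting into the second, 13t ≡ 27 − 6 ≡ 21 (mod 56).
To invert 13 modulo 56: 56 = 4·13 + 4, 13 = 3·4 + 1, 4 = 4·1 + 0, and unwinding, 1 = 13 − 3·4 = 13 − 3·(56 − 4·13) = −3·56 + 13·13. Thus 13⁻¹ ≡ 13 (mod 56).
Multiplying by 13: t ≡ 13·21 = 273 ≡ 49 (mod 56).
Taking t = 49 gives k = 6 + 13·49 = 643.
Check: 643 mod 13 = 6, 643 mod 56 = 27. ✓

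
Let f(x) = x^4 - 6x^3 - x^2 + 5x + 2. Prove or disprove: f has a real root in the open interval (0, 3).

Such a root exists.

f(0) = 2 and f(3) = -73, which have opposite signs.
f is continuous everywhere (it is a polynomial), in particular on [0, 3].
By the Intermediate Value Theorem f must vanish at some point of (0, 3).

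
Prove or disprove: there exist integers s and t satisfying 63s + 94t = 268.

Since gcd(63, 94) = 1, every integer is an integer combination of 63 and 94.
Dividing repeatedly: 94 = 1·63 + 31, 63 = 2·31 + 1, 31 = 31·1 + 0.
Unwinding: 1 = 63 − 2·31 = 63 − 2·(94 − 1·63) = −2·94 + 3·63, i.e. 63·3 + 94·(-2) = 1.
Scaling by 268 gives the particular solution (s, t) = (804, -536).
Subtracting 8·94 from s and adding 8·63 to t gives the tidier solution (52, -32).
Check: 63·52 + 94·(-32) = 3276 − 3008 = 268. ✓

s = 52, t = -32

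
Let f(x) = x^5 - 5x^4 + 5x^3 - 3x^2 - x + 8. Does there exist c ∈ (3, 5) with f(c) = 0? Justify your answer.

Such a root exists.

f(3) = -49 and f(5) = 553, which have opposite signs.
As a polynomial, f is continuous on every closed interval.
By the Intermediate Value Theorem f must vanish at some point of (3, 5).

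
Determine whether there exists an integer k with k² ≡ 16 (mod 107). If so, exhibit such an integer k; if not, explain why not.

Take k = 4. Then 4² = 16, and since 0 ≤ 16 < 107 this is already reduced: 4² ≡ 16 (mod 107).

k = 4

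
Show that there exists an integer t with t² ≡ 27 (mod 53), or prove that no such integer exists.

53 is prime, so by Euler's criterion 27 is a square mod 53 iff 27^((53−1)/2) = 27^26 ≡ 1 (mod 53).
Squaring successively (mod 53): 27^2 = 729 ≡ 40; 27^4 ≡ 40² = 1600 ≡ 10; 27^8 ≡ 10² = 100 ≡ 47; 27^16 ≡ 47² = 2209 ≡ 36.
Since 26 = 16 + 8 + 2, 27^26 ≡ 36 · 47 · 40; multiplying out mod 53: 36·47 = 1692 ≡ 49, then 49·40 = 1960 ≡ 52. Thus 27^26 ≡ 52 ≡ −1 (mod 53).
By Euler's criterion 27 is a quadratic non-residue mod 53: no t satisfies t² ≡ 27 (mod 53).

No such integer exists.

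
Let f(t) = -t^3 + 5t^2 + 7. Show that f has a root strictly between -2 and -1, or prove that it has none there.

The endpoint values f(-2) = 35 and f(-1) = 13 are both positive. Claim: f(t) > 0 for every t in (-2, -1).
Substitute t = -1 − u, where 0 < u < 1 on the interval. Expanding, f(-1 − u) = u^3 + 8u^2 + 13u + 13.
All 4 nonzero coefficients of this polynomial in u are positive; hence for u > 0 the value is a sum of positive terms (the constant 13 among them).
Therefore f(t) > 0 throughout (-2, -1), and f has no zero there.

No such root exists.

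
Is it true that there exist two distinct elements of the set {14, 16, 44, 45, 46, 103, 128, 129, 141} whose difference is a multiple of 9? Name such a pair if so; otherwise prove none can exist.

Reduce each element modulo 9: 14↦5, 16↦7, 44↦8, 45↦0, 46↦1, 103↦4, 128↦2, 129↦3, 141↦6.
No residue repeats among the 9 elements, so no pair has difference ≡ 0 (mod 9).

No such pair exists.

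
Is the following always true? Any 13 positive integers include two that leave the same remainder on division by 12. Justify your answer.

There are exactly 12 possible remainders on division by 12.
Since 13 > 12, two of the 13 integers must share a residue class by the pigeonhole principle; call them a and b.
So a and b have equal remainders mod 12, which is exactly what was to be shown.

Yes.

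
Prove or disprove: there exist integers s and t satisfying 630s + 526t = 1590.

gcd(630, 526) = 2, and 2 divides 1590, so integer solutions exist.
Dividing through by 2 reduces the equation to 315s + 263t = 795.
Dividing repeatedly: 315 = 1·263 + 52, 263 = 5·52 + 3, 52 = 17·3 + 1, 3 = 3·1 + 0.
Working back up the chain: 1 = 52 − 17·3 = 52 − 17·(263 − 5·52) = −17·263 + 86·52 = −17·263 + 86·(315 − 1·263) = 86·315 − 103·263. So 315·86 + 263·(-103) = 1.
Times 795: 315·68370 + 263·(-81885) = 795, so (68370, -81885) solves it.
Subtracting 259·263 from s and adding 259·315 to t gives the tidier solution (253, -300).
Indeed 630·253 + 526·(-300) = 159390 − 157800 = 1590.

s = 253, t = -300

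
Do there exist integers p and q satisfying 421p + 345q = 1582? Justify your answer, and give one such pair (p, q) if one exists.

p = 157, q = -187

421 and 345 are coprime, so 421p + 345q ranges over all of ℤ.
Run the Euclidean algorithm on 421 and 345: 421 = 1·345 + 76, 345 = 4·76 + 41, 76 = 1·41 + 35, 41 = 1·35 + 6, 35 = 5·6 + 5, 6 = 1·5 + 1, 5 = 5·1 + 0.
Working back up the chain: 1 = 6 − 1·5 = 6 − (35 − 5·6) = −35 + 6·6 = −35 + 6·(41 − 1·35) = 6·41 − 7·35 = 6·41 − 7·(76 − 1·41) = −7·76 + 13·41 = −7·76 + 13·(345 − 4·76) = 13·345 − 59·76 = 13·345 − 59·(421 − 1·345) = −59·421 + 72·345. So 421·(-59) + 345·72 = 1.
Scaling by 1582 gives the particular solution (p, q) = (-93338, 113904).
The general solution is p = -93338 + 345k, q = 113904 − 421k; taking k = 271 gives the smaller pair p = 157, q = -187.
Check: 421·157 + 345·(-187) = 66097 − 64515 = 1582. ✓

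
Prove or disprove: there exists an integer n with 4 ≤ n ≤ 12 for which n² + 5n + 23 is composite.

No such integer n in that range exists.

The values for n = 4, 5, …, 12 are 59, 73, 89, 107, 127, 149, 173, 199, 227, and each of these is prime.
So no value in the range makes the expression composite.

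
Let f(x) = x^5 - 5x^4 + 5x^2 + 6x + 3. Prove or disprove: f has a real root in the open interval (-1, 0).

f(-1) = -4 and f(0) = 3, which have opposite signs.
f is continuous everywhere (it is a polynomial), in particular on [-1, 0].
By the Intermediate Value Theorem, f takes the value 0 somewhere in the open interval.

Yes, f has a root in the interval.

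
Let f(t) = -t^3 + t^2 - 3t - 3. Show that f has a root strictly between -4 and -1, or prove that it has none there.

f(-4) = 89 and f(-1) = 2, both positive.
The derivative f'(t) = -3t^2 + 2t - 3 is a quadratic with discriminant 2² − 4·(-3)·(-3) = -32 < 0; it never vanishes, so it is always negative (sign of the leading coefficient).
Hence f is strictly decreasing on ℝ, and in particular on [-4, -1]. A strictly monotone function with same-sign endpoint values stays positive on the whole interval, so f has no zero in (-4, -1).

No.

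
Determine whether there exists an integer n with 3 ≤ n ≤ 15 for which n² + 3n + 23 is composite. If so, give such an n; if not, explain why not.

n = 11

At n = 11: 11² + 3·11 + 23 = 177 = 3·59, which is composite.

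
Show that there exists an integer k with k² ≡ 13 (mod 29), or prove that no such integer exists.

Take k = 19. Then 19² = 361 = 12·29 + 13, so 19² ≡ 13 (mod 29).

k = 19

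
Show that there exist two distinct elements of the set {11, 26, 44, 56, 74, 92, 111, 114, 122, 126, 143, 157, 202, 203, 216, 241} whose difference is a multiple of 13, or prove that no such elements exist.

26 mod 13 = 0 and 143 mod 13 = 0, so 143 − 26 = 117 = 9·13.

26 and 143 are such a pair.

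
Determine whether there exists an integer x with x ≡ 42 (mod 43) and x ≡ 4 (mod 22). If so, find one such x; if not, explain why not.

x = 730

Since 43 and 22 share no common factor, CRT says the pair of congruences has a solution (unique mod 946).
Any solution of the first congruence is x = 42 + 43t; substituting into the second, 43t ≡ 4 − 42 ≡ 6 (mod 22).
43 ≡ 21 (mod 22), so this reads 21t ≡ 6 (mod 22). Since 21·21 = 441 = 20·22 + 1, the inverse of 21 mod 22 is 21.
Multiplying by 21: t ≡ 21·6 = 126 ≡ 16 (mod 22).
Taking t = 16 gives x = 42 + 43·16 = 730.
Verify: 730 = 16·43 + 42 and 730 = 33·22 + 4. ✓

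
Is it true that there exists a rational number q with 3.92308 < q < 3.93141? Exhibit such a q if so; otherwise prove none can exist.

q = 55/14

Multiplying by 14: 14·3.92308 = 54.92312 and 14·3.93141 = 55.03974, so the integer 55 lies strictly between them.
So q = 55/14 works: it is a ratio of integers, and dividing 14·3.92308 < 55 < 14·3.93141 through by 14 gives 3.92308 < 55/14 < 3.93141.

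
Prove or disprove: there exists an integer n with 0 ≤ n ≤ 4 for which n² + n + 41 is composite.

The values for n = 0, 1, …, 4 are 41, 43, 47, 53, 61, and each of these is prime.
So no value in the range makes the expression composite.

No such integer n in that range exists.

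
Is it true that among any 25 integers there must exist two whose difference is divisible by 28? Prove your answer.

No; for instance {20, 21, 22, 23, 24, 25, 26, 27, 28, 29, 30, 31, 32, 33, 34, 35, 36, 37, 38, 39, 40, 41, 42, 43, 44} is a counterexample.

Try 25 consecutive integers, 20, 21, …, 44. Their remainders mod 28 are 20, 21, 22, 23, 24, 25, 26, 27, 0, 1, 2, 3, 4, 5, 6, 7, 8, 9, 10, 11, 12, 13, 14, 15, 16 — pairwise different, as any 25 ≤ 28 consecutive integers have distinct residues.
The differences between them range over 1, …, 24, none of which is divisible by 28.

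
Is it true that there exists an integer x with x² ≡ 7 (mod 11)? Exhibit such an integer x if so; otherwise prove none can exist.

There is no such integer.

Squares mod 11 repeat after x = 5 (as (−x)² = x²); for x = 0..5 they are 0, 1, 4, 9, 5, 3.
So the quadratic residues mod 11 are {0, 1, 3, 4, 5, 9}, and 7 is not among them.
Therefore x² ≡ 7 (mod 11) has no solution.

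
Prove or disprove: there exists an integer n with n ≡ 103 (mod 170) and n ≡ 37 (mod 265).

No, no such integer exists.

Reduce both congruences modulo 5, which divides 170 and 265: they say n ≡ 103 (mod 5) and n ≡ 37 (mod 5).
These are incompatible: 103 − 37 = 66 is not divisible by 5.
So no integer satisfies both congruences.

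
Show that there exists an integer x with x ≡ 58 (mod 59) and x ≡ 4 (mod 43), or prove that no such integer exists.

x = 176

The moduli 59 and 43 are coprime, so by the Chinese Remainder Theorem a unique solution modulo 2537 exists.
Any solution of the first congruence is x = 58 + 59t; substituting into the second, 59t ≡ 4 − 58 ≡ 32 (mod 43).
59 ≡ 16 (mod 43), so this reads 16t ≡ 32 (mod 43). Invert 16 mod 43 by the Euclidean algorithm: 43 = 2·16 + 11, 16 = 1·11 + 5, 11 = 2·5 + 1, 5 = 5·1 + 0; back-substituting, 1 = 11 − 2·5 = 11 − 2·(16 − 1·11) = −2·16 + 3·11 = −2·16 + 3·(43 − 2·16) = 3·43 − 8·16. Hence 16·(-8) ≡ 1, so 16⁻¹ ≡ -8 ≡ 35 (mod 43).
Multiplying by 35: t ≡ 35·32 = 1120 ≡ 2 (mod 43).
With t = 2: x = 58 + 59·2 = 176.
Indeed 176 ≡ 58 (mod 59) and 176 ≡ 4 (mod 43).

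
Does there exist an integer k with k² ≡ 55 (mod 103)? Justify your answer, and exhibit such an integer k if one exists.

k = 40 works: 40² = 1600, and 1600 − 55 = 1545 = 15·103.

k = 40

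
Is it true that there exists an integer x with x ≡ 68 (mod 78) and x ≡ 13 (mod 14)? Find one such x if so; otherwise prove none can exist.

No, no such integer exists.

gcd(78, 14) = 2. If x ≡ 68 (mod 78) and x ≡ 13 (mod 14), then x ≡ 68 (mod 2) and x ≡ 13 (mod 2).
However 68 ≡ 0 and 13 ≡ 1 (mod 2), and 0 ≠ 1.
Hence the system has no solution.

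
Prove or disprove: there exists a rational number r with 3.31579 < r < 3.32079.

Multiplying by 22: 22·3.31579 = 72.94738 and 22·3.32079 = 73.05738, so the integer 73 lies strictly between them.
So r = 73/22 works: it is a ratio of integers, and dividing 22·3.31579 < 73 < 22·3.32079 through by 22 gives 3.31579 < 73/22 < 3.32079.

r = 73/22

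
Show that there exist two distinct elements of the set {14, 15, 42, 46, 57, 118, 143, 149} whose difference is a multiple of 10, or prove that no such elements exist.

No such pair exists.

Reduce each element modulo 10: 14↦4, 15↦5, 42↦2, 46↦6, 57↦7, 118↦8, 143↦3, 149↦9.
These 8 residues are pairwise different, hence no difference of two elements is divisible by 10.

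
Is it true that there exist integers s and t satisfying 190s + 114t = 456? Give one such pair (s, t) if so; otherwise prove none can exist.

gcd(190, 114) = 38, and 38 divides 456, so integer solutions exist.
Dividing through by 38 reduces the equation to 5s + 3t = 12.
Euclidean algorithm: 5 = 1·3 + 2, 3 = 1·2 + 1, 2 = 2·1 + 0.
Working back up the chain: 1 = 3 − 1·2 = 3 − (5 − 1·3) = −5 + 2·3. So 5·(-1) + 3·2 = 1.
Times 12: 5·(-12) + 3·24 = 12, so (-12, 24) solves it.
Adding 4·3 to s and subtracting 4·5 from t gives the tidier solution (0, 4).
Indeed 190·0 + 114·4 = 0 + 456 = 456.

s = 0, t = 4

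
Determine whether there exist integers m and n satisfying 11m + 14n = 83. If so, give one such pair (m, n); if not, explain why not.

11 and 14 are coprime, so 11m + 14n ranges over all of ℤ.
Run the Euclidean algorithm on 14 and 11: 14 = 1·11 + 3, 11 = 3·3 + 2, 3 = 1·2 + 1, 2 = 2·1 + 0.
Working back up the chain: 1 = 3 − 1·2 = 3 − (11 − 3·3) = −11 + 4·3 = −11 + 4·(14 − 1·11) = 4·14 − 5·11. So 11·(-5) + 14·4 = 1.
Scaling by 83 gives the particular solution (m, n) = (-415, 332).
The general solution is m = -415 + 14k, n = 332 − 11k; taking k = 30 gives the smaller pair m = 5, n = 2.
Check: 11·5 + 14·2 = 55 + 28 = 83. ✓

m = 5, n = 2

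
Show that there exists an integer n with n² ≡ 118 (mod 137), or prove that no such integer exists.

n = 114 works: 114² = 12996, and 12996 − 118 = 12878 = 94·137.

n = 114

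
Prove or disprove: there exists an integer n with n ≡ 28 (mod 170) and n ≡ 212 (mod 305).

Reduce both congruences modulo 5, which divides 170 and 305: they say n ≡ 28 (mod 5) and n ≡ 212 (mod 5).
But 28 mod 5 = 3 while 212 mod 5 = 2, a contradiction.
So no integer satisfies both congruences.

No, no such integer exists.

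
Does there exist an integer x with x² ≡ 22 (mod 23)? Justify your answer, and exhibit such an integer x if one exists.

No, no such integer exists.

Apply Euler's criterion with the prime 23: 22 is a quadratic residue iff 22^11 ≡ 1 (mod 23), and a non-residue iff it is ≡ −1.
Squaring successively (mod 23): 22^2 = 484 ≡ 1; 22^4 ≡ 1² = 1 ≡ 1; 22^8 ≡ 1² = 1 ≡ 1.
Since 11 = 8 + 2 + 1, 22^11 ≡ 1 · 1 · 22; multiplying out mod 23: 1·1 = 1 ≡ 1, then 1·22 = 22 ≡ 22. Thus 22^11 ≡ 22 ≡ −1 (mod 23).
The value −1 means 22 is a non-residue modulo 23, so x² ≡ 22 (mod 23) is impossible.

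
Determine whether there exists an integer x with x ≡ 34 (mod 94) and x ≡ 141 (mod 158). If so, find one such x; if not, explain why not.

No such integer exists.

Reduce both congruences modulo 2, which divides 94 and 158: they say x ≡ 34 (mod 2) and x ≡ 141 (mod 2).
However 34 ≡ 0 and 141 ≡ 1 (mod 2), and 0 ≠ 1.
So no integer satisfies both congruences.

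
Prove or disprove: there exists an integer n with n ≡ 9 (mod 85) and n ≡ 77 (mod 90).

No such integer exists.

Reduce both congruences modulo 5, which divides 85 and 90: they say n ≡ 9 (mod 5) and n ≡ 77 (mod 5).
However 9 ≡ 4 and 77 ≡ 2 (mod 5), and 4 ≠ 2.
So no integer satisfies both congruences.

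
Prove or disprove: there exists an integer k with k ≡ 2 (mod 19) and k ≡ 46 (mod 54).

k = 154

gcd(19, 54) = 1, so the Chinese Remainder Theorem guarantees exactly one residue class mod 1026 satisfying both.
Write k = 2 + 19t and require 2 + 19t ≡ 46 (mod 54), i.e. 19t ≡ 44 (mod 54).
Invert 19 mod 54 by the Euclidean algorithm: 54 = 2·19 + 16, 19 = 1·16 + 3, 16 = 5·3 + 1, 3 = 3·1 + 0; back-substituting, 1 = 16 − 5·3 = 16 − 5·(19 − 1·16) = −5·19 + 6·16 = −5·19 + 6·(54 − 2·19) = 6·54 − 17·19. Hence 19·(-17) ≡ 1, so 19⁻¹ ≡ -17 ≡ 37 (mod 54).
Therefore t ≡ 37·44 = 1628 ≡ 8 (mod 54).
With t = 8: k = 2 + 19·8 = 154.
Verify: 154 = 8·19 + 2 and 154 = 2·54 + 46. ✓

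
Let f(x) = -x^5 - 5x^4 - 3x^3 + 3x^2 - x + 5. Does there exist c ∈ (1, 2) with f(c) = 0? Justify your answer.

The endpoint values f(1) = -2 and f(2) = -121 are both negative. Claim: f(x) < 0 for every x in (1, 2).
Shift to the endpoint 1: with x = 1 + u (0 < u < 1), one computes f(1 + u) = -u^5 - 10u^4 - 33u^3 - 46u^2 - 29u - 2.
The nonzero coefficients here are all negative, so for u > 0 every term is negative (or zero), and the constant term -2 is strictly negative.
So f is strictly negative on (1, 2); no root exists in the interval.

f has no root in that interval.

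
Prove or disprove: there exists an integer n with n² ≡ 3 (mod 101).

There is no such integer.

Apply Euler's criterion with the prime 101: 3 is a quadratic residue iff 3^50 ≡ 1 (mod 101), and a non-residue iff it is ≡ −1.
Repeated squaring mod 101: 3^2 = 9 ≡ 9; 3^4 ≡ 9² = 81 ≡ 81; 3^8 ≡ 81² = 6561 ≡ 97; 3^16 ≡ 97² = 9409 ≡ 16; 3^32 ≡ 16² = 256 ≡ 54.
Since 50 = 32 + 16 + 2, 3^50 ≡ 54 · 16 · 9; multiplying out mod 101: 54·16 = 864 ≡ 56, then 56·9 = 504 ≡ 100. Thus 3^50 ≡ 100 ≡ −1 (mod 101).
The value −1 means 3 is a non-residue modulo 101, so n² ≡ 3 (mod 101) is impossible.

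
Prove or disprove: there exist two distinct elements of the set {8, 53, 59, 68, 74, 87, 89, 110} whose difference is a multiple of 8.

Two integers differ by a multiple of 8 exactly when they have the same residue mod 8. The residues are 8↦0, 53↦5, 59↦3, 68↦4, 74↦2, 87↦7, 89↦1, 110↦6.
No residue repeats among the 8 elements, so no pair has difference ≡ 0 (mod 8).

No, no such pair exists.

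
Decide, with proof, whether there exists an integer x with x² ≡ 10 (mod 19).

Since (19 − x)² ≡ x² (mod 19), it suffices to square x = 0, 1, …, 9: the residues are 0, 1, 4, 9, 16, 6, 17, 11, 7, 5.
The set of squares mod 19 is therefore {0, 1, 4, 5, 6, 7, 9, 11, 16, 17}, which does not contain 10.
Hence no integer x has x² ≡ 10 (mod 19).

No, no such integer exists.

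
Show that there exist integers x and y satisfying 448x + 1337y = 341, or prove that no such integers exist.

Any value of 448x + 1337y is a multiple of gcd(448, 1337) = 7.
But 341 is not a multiple of 7 (it leaves remainder 5).
Therefore 448x + 1337y = 341 has no solution in integers.

There are no such integers.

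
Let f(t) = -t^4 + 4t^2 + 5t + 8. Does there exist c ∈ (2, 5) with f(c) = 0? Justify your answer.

f(2) = 18 and f(5) = -492, which have opposite signs.
As a polynomial, f is continuous on every closed interval.
By the Intermediate Value Theorem f must vanish at some point of (2, 5).

Yes, such a c exists.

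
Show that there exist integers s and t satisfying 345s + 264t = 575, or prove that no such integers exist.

There are no such integers.

gcd(345, 264) = 3, so every integer of the form 345s + 264t is a multiple of 3.
However 575 leaves remainder 2 on division by 3.
Therefore 345s + 264t = 575 has no solution in integers.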